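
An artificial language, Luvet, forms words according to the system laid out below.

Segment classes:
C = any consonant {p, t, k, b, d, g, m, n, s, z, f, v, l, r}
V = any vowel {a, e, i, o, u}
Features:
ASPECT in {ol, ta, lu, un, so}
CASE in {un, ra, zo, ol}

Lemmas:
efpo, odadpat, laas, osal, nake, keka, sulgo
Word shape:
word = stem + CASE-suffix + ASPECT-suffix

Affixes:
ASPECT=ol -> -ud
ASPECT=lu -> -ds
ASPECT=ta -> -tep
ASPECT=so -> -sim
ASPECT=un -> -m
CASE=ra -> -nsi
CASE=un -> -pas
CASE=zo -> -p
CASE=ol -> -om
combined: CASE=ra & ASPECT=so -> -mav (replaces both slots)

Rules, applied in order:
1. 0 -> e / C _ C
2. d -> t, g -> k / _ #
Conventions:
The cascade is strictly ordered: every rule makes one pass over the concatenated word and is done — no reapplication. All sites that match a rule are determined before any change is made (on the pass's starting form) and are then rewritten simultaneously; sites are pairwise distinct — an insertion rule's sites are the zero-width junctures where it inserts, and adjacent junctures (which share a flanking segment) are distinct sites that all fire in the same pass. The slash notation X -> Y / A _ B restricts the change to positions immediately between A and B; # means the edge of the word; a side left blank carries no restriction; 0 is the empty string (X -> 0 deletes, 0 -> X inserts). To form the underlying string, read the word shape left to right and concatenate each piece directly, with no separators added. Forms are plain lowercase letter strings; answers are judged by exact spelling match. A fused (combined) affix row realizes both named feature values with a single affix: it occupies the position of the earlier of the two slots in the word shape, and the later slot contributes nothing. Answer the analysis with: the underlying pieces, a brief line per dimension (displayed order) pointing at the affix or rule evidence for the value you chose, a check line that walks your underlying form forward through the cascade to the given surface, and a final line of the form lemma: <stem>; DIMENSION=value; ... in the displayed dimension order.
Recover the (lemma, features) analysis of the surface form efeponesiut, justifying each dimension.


underlying: efpo-nsi-ud
ASPECT=ol - signalled by the affix -ud
CASE=ra - signalled by the affix -nsi
check: efponsiud -> efeponesiud -> efeponesiut
lemma: efpo; ASPECT=ol; CASE=ra


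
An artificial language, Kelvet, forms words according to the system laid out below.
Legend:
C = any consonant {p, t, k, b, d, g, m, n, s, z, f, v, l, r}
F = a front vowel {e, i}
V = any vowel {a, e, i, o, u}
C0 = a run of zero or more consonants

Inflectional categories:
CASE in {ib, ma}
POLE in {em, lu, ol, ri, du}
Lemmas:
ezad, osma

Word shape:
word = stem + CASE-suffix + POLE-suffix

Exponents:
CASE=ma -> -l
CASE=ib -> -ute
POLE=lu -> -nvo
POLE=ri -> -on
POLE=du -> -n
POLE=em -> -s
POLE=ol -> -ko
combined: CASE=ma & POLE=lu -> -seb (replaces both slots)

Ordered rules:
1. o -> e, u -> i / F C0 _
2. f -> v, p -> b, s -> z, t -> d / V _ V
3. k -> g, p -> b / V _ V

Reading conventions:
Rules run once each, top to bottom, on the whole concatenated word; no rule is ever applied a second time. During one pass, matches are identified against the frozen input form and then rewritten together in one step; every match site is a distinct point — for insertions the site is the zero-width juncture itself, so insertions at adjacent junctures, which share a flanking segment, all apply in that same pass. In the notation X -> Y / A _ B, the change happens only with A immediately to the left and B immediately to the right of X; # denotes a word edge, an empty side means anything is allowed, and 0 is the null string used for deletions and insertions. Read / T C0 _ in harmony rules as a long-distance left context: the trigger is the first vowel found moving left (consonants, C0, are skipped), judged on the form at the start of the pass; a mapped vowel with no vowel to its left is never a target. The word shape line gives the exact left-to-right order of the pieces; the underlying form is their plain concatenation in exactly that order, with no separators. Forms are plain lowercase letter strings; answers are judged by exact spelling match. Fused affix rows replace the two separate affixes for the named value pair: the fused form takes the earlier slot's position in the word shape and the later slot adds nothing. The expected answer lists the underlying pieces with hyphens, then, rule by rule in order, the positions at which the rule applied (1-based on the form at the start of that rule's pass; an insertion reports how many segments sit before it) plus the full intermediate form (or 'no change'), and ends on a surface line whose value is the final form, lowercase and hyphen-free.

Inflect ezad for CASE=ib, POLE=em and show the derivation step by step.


underlying: ezad-ute-s
1. o -> e, u -> i / F C0 _: no change
2. f -> v, p -> b, s -> z, t -> d / V _ V: fires at position(s) 6: ezadudes
3. k -> g, p -> b / V _ V: no change
surface: ezadudes


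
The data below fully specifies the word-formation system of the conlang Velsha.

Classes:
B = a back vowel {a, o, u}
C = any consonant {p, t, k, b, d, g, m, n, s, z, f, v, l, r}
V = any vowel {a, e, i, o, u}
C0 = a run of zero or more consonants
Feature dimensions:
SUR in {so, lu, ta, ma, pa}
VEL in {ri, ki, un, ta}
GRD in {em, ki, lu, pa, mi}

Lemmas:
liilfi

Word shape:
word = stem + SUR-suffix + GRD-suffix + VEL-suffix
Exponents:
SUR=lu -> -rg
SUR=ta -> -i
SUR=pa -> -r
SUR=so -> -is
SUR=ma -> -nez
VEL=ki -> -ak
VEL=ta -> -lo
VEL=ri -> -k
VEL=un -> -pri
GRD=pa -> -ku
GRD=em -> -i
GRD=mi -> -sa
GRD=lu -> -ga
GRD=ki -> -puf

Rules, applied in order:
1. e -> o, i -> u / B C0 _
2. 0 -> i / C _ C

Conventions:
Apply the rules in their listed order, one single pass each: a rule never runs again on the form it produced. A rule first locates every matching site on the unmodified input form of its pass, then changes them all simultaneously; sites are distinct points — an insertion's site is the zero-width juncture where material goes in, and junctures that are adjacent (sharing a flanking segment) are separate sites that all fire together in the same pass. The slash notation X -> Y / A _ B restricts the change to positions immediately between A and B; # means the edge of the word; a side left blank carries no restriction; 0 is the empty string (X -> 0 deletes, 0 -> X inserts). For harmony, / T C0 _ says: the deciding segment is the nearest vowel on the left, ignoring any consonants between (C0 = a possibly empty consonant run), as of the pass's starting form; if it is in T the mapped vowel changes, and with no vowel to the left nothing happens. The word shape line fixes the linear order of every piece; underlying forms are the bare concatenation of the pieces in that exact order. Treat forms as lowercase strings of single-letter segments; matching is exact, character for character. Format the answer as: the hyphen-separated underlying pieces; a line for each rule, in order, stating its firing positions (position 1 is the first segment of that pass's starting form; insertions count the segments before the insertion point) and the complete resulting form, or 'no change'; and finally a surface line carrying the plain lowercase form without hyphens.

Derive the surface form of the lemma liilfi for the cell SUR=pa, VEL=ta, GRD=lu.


underlying: liilfi-r-ga-lo
1. e -> o, i -> u / B C0 _: no change
2. 0 -> i / C _ C: inserts after position(s) 4, 7: liilifirigalo
surface: liilifirigalo


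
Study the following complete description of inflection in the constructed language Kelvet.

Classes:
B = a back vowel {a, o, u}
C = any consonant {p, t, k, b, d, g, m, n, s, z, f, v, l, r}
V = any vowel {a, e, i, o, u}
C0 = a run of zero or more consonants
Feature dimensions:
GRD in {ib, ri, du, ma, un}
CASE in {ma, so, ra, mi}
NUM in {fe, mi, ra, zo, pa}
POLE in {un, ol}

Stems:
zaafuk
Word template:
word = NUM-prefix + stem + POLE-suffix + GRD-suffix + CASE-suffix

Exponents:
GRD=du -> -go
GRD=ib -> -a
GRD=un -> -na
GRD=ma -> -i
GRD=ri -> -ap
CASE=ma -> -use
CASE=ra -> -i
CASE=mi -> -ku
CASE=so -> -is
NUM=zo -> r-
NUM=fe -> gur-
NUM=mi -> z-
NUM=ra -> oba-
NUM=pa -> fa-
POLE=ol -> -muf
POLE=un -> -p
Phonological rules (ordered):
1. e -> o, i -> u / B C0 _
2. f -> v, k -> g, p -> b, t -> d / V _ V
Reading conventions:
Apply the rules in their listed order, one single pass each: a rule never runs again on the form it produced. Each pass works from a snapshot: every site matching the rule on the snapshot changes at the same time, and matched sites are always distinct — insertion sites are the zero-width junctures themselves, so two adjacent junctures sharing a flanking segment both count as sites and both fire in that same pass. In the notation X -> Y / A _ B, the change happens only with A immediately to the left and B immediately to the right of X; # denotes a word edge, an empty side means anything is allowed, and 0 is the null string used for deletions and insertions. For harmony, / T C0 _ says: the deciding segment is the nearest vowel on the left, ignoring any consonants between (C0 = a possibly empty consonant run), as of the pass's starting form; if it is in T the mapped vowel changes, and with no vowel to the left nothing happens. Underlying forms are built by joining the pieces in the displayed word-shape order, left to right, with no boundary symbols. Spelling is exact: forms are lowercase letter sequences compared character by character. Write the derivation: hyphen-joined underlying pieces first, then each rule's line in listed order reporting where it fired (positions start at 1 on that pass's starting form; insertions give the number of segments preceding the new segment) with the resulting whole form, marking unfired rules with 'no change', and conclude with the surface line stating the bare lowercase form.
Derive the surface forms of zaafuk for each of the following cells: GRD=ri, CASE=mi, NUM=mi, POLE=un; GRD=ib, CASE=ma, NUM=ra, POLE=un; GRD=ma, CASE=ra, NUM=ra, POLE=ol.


cell GRD=ri, CASE=mi, NUM=mi, POLE=un:
underlying: z-zaafuk-p-ap-ku
1. e -> o, i -> u / B C0 _: no change
2. f -> v, k -> g, p -> b, t -> d / V _ V: fires at position(s) 5: zzaavukpapku
surface: zzaavukpapku

cell GRD=ib, CASE=ma, NUM=ra, POLE=un:
underlying: oba-zaafuk-p-a-use
1. e -> o, i -> u / B C0 _: fires at position(s) 14: obazaafukpauso
2. f -> v, k -> g, p -> b, t -> d / V _ V: fires at position(s) 7: obazaavukpauso
surface: obazaavukpauso

cell GRD=ma, CASE=ra, NUM=ra, POLE=ol:
underlying: oba-zaafuk-muf-i-i
1. e -> o, i -> u / B C0 _: fires at position(s) 13: obazaafukmufui
2. f -> v, k -> g, p -> b, t -> d / V _ V: fires at position(s) 7, 12: obazaavukmuvui
surface: obazaavukmuvui


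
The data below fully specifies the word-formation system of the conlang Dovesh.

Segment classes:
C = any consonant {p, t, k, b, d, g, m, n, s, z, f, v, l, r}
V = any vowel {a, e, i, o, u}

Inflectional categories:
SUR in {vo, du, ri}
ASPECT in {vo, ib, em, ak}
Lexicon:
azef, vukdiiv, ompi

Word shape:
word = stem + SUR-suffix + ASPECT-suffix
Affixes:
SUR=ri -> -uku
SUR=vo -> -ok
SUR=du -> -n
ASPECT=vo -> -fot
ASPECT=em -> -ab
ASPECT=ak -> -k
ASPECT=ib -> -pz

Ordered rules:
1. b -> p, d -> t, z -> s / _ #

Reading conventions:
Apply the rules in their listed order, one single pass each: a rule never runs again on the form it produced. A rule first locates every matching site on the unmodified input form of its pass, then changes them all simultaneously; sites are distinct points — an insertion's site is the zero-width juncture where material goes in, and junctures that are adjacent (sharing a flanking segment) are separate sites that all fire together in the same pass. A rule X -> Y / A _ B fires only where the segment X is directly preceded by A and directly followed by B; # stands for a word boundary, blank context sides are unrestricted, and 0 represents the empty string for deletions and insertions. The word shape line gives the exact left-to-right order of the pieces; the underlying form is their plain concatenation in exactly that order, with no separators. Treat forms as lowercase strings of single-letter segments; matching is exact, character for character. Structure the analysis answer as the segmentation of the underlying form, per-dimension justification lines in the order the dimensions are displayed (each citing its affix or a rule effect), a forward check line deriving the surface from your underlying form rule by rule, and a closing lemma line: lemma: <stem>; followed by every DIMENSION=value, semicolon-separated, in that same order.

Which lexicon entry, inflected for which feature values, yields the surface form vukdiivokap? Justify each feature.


underlying: vukdiiv-ok-ab
SUR=vo - signalled by the affix -ok
ASPECT=em - signalled by the affix -ab
check: vukdiivokab -> vukdiivokap
lemma: vukdiiv; SUR=vo; ASPECT=em


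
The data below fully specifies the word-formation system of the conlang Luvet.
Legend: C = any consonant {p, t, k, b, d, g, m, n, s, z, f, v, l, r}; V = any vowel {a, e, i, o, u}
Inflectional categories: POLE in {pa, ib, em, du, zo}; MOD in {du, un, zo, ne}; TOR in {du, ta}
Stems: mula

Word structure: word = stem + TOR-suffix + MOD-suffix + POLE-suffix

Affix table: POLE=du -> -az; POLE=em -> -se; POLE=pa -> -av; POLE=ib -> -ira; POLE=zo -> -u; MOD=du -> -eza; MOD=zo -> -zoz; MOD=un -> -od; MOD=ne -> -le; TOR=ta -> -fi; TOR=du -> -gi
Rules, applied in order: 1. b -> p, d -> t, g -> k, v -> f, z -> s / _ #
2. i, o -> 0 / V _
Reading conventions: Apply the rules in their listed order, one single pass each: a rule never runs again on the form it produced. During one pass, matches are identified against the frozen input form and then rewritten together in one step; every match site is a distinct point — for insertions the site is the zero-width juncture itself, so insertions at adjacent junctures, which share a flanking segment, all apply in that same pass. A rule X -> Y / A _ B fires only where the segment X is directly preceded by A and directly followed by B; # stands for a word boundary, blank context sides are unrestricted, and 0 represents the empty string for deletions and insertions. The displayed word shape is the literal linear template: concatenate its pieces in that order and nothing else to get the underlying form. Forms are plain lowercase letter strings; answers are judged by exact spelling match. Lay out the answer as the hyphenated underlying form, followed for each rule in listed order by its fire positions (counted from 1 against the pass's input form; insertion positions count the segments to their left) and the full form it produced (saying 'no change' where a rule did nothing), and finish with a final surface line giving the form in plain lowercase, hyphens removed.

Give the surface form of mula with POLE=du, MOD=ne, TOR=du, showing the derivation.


underlying: mula-gi-le-az
1. b -> p, d -> t, g -> k, v -> f, z -> s / _ #: fires at position(s) 10: mulagileas
2. i, o -> 0 / V _: no change
surface: mulagileas


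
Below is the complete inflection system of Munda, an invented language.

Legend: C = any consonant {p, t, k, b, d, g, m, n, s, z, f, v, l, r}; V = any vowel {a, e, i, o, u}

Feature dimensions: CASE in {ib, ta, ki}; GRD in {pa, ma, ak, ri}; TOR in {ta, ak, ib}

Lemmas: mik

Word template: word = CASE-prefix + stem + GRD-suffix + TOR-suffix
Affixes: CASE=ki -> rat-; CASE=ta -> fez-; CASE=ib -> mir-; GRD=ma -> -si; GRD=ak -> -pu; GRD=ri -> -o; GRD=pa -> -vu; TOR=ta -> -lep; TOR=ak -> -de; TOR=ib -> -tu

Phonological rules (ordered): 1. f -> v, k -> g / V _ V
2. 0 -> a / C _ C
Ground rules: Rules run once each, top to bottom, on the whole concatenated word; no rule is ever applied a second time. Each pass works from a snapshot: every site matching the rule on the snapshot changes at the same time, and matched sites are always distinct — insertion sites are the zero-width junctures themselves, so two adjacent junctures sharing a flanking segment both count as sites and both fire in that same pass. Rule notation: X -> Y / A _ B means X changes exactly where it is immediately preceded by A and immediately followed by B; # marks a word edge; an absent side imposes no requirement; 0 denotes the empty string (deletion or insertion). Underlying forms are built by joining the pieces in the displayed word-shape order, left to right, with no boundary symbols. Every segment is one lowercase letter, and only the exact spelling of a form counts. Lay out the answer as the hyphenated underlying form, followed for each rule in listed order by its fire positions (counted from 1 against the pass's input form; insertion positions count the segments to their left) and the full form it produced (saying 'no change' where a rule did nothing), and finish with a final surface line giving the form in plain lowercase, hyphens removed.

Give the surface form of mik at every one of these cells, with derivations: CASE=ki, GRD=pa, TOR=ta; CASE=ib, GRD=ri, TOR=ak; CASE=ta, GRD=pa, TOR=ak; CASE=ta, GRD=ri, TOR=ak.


cell CASE=ki, GRD=pa, TOR=ta:
underlying: rat-mik-vu-lep
1. f -> v, k -> g / V _ V: no change
2. 0 -> a / C _ C: inserts after position(s) 3, 6: ratamikavulep
surface: ratamikavulep

cell CASE=ib, GRD=ri, TOR=ak:
underlying: mir-mik-o-de
1. f -> v, k -> g / V _ V: fires at position(s) 6: mirmigode
2. 0 -> a / C _ C: inserts after position(s) 3: miramigode
surface: miramigode

cell CASE=ta, GRD=pa, TOR=ak:
underlying: fez-mik-vu-de
1. f -> v, k -> g / V _ V: no change
2. 0 -> a / C _ C: inserts after position(s) 3, 6: fezamikavude
surface: fezamikavude

cell CASE=ta, GRD=ri, TOR=ak:
underlying: fez-mik-o-de
1. f -> v, k -> g / V _ V: fires at position(s) 6: fezmigode
2. 0 -> a / C _ C: inserts after position(s) 3: fezamigode
surface: fezamigode


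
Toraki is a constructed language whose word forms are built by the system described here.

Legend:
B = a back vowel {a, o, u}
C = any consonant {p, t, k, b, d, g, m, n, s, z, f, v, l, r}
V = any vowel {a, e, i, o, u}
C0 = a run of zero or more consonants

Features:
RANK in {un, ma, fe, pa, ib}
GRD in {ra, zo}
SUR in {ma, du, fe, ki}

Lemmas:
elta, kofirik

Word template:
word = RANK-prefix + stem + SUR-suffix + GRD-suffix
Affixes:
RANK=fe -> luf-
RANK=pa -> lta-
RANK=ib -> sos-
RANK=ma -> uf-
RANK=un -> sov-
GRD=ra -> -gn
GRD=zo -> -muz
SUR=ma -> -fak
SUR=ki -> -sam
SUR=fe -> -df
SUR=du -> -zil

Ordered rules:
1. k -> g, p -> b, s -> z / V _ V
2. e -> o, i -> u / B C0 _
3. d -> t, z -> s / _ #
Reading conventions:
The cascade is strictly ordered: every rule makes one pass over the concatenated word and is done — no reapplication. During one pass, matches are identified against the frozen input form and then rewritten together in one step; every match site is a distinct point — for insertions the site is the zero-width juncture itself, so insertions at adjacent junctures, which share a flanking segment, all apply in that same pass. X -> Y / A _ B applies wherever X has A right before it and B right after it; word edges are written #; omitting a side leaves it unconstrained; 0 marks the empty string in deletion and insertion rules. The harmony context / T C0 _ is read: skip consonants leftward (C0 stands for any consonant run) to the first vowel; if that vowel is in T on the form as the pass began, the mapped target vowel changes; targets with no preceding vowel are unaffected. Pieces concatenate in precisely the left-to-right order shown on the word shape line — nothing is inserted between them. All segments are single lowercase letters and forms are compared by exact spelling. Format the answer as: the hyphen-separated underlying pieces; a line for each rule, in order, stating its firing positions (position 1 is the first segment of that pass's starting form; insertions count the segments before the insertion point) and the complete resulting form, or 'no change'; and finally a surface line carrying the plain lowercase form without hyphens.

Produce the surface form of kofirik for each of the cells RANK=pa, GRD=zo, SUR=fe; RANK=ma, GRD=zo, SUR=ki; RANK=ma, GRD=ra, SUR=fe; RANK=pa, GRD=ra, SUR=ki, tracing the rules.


cell RANK=pa, GRD=zo, SUR=fe:
underlying: lta-kofirik-df-muz
1. k -> g, p -> b, s -> z / V _ V: fires at position(s) 4: ltagofirikdfmuz
2. e -> o, i -> u / B C0 _: fires at position(s) 7: ltagofurikdfmuz
3. d -> t, z -> s / _ #: fires at position(s) 15: ltagofurikdfmus
surface: ltagofurikdfmus

cell RANK=ma, GRD=zo, SUR=ki:
underlying: uf-kofirik-sam-muz
1. k -> g, p -> b, s -> z / V _ V: no change
2. e -> o, i -> u / B C0 _: fires at position(s) 6: ufkofuriksammuz
3. d -> t, z -> s / _ #: fires at position(s) 15: ufkofuriksammus
surface: ufkofuriksammus

cell RANK=ma, GRD=ra, SUR=fe:
underlying: uf-kofirik-df-gn
1. k -> g, p -> b, s -> z / V _ V: no change
2. e -> o, i -> u / B C0 _: fires at position(s) 6: ufkofurikdfgn
3. d -> t, z -> s / _ #: no change
surface: ufkofurikdfgn

cell RANK=pa, GRD=ra, SUR=ki:
underlying: lta-kofirik-sam-gn
1. k -> g, p -> b, s -> z / V _ V: fires at position(s) 4: ltagofiriksamgn
2. e -> o, i -> u / B C0 _: fires at position(s) 7: ltagofuriksamgn
3. d -> t, z -> s / _ #: no change
surface: ltagofuriksamgn


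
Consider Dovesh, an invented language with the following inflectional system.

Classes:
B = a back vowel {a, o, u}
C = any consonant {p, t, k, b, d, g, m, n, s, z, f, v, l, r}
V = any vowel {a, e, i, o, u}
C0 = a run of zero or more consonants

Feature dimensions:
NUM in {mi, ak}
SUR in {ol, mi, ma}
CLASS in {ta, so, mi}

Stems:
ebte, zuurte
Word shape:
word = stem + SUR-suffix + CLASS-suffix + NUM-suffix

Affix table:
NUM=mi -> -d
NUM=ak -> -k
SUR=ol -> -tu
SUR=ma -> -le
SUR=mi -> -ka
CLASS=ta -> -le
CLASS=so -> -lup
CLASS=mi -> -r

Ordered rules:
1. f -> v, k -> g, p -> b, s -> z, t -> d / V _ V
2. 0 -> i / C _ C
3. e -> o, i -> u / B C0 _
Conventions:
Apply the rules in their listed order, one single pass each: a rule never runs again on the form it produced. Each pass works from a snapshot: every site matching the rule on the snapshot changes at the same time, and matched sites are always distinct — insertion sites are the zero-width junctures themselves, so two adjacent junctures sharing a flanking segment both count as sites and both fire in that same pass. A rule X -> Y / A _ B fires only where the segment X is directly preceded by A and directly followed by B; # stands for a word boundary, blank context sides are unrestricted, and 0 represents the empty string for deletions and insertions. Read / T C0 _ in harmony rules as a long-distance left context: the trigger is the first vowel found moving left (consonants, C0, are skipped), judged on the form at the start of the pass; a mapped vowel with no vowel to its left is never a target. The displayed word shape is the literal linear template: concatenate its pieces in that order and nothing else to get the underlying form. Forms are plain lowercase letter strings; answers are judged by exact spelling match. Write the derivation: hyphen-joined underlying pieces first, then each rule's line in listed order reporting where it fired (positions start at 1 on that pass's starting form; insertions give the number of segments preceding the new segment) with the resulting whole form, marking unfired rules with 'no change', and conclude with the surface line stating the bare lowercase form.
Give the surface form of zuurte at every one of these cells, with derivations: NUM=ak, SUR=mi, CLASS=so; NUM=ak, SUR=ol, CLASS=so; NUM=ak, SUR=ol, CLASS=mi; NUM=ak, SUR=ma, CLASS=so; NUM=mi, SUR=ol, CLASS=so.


cell NUM=ak, SUR=mi, CLASS=so:
underlying: zuurte-ka-lup-k
1. f -> v, k -> g, p -> b, s -> z, t -> d / V _ V: fires at position(s) 7: zuurtegalupk
2. 0 -> i / C _ C: inserts after position(s) 4, 11: zuuritegalupik
3. e -> o, i -> u / B C0 _: fires at position(s) 5, 13: zuurutegalupuk
surface: zuurutegalupuk

cell NUM=ak, SUR=ol, CLASS=so:
underlying: zuurte-tu-lup-k
1. f -> v, k -> g, p -> b, s -> z, t -> d / V _ V: fires at position(s) 7: zuurtedulupk
2. 0 -> i / C _ C: inserts after position(s) 4, 11: zuuritedulupik
3. e -> o, i -> u / B C0 _: fires at position(s) 5, 13: zuurutedulupuk
surface: zuurutedulupuk

cell NUM=ak, SUR=ol, CLASS=mi:
underlying: zuurte-tu-r-k
1. f -> v, k -> g, p -> b, s -> z, t -> d / V _ V: fires at position(s) 7: zuurtedurk
2. 0 -> i / C _ C: inserts after position(s) 4, 9: zuuritedurik
3. e -> o, i -> u / B C0 _: fires at position(s) 5, 11: zuuruteduruk
surface: zuuruteduruk

cell NUM=ak, SUR=ma, CLASS=so:
underlying: zuurte-le-lup-k
1. f -> v, k -> g, p -> b, s -> z, t -> d / V _ V: no change
2. 0 -> i / C _ C: inserts after position(s) 4, 11: zuuritelelupik
3. e -> o, i -> u / B C0 _: fires at position(s) 5, 13: zuurutelelupuk
surface: zuurutelelupuk

cell NUM=mi, SUR=ol, CLASS=so:
underlying: zuurte-tu-lup-d
1. f -> v, k -> g, p -> b, s -> z, t -> d / V _ V: fires at position(s) 7: zuurtedulupd
2. 0 -> i / C _ C: inserts after position(s) 4, 11: zuuritedulupid
3. e -> o, i -> u / B C0 _: fires at position(s) 5, 13: zuurutedulupud
surface: zuurutedulupud


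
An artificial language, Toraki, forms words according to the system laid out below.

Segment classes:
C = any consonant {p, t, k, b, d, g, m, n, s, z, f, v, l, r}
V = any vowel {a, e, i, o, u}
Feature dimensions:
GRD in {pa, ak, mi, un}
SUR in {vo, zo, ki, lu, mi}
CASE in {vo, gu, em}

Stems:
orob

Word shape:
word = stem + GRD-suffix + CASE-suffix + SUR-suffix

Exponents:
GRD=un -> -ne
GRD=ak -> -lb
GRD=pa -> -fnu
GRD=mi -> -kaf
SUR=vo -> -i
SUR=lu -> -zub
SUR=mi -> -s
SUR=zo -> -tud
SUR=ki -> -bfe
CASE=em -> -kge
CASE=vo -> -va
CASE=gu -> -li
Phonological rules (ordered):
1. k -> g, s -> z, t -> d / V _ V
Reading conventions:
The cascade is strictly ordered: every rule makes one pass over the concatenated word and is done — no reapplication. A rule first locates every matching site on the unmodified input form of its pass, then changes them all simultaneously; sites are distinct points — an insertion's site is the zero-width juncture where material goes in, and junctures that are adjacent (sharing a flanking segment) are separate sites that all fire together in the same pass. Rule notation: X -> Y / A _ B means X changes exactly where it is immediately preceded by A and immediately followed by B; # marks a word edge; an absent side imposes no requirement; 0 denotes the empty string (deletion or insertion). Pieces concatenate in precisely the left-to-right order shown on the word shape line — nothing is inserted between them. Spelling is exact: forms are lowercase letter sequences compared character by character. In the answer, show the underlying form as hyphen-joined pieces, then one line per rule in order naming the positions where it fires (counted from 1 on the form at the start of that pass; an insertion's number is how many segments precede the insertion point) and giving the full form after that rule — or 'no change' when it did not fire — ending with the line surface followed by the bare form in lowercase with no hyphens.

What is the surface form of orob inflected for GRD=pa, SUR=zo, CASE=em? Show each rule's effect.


underlying: orob-fnu-kge-tud
1. k -> g, s -> z, t -> d / V _ V: fires at position(s) 11: orobfnukgedud
surface: orobfnukgedud


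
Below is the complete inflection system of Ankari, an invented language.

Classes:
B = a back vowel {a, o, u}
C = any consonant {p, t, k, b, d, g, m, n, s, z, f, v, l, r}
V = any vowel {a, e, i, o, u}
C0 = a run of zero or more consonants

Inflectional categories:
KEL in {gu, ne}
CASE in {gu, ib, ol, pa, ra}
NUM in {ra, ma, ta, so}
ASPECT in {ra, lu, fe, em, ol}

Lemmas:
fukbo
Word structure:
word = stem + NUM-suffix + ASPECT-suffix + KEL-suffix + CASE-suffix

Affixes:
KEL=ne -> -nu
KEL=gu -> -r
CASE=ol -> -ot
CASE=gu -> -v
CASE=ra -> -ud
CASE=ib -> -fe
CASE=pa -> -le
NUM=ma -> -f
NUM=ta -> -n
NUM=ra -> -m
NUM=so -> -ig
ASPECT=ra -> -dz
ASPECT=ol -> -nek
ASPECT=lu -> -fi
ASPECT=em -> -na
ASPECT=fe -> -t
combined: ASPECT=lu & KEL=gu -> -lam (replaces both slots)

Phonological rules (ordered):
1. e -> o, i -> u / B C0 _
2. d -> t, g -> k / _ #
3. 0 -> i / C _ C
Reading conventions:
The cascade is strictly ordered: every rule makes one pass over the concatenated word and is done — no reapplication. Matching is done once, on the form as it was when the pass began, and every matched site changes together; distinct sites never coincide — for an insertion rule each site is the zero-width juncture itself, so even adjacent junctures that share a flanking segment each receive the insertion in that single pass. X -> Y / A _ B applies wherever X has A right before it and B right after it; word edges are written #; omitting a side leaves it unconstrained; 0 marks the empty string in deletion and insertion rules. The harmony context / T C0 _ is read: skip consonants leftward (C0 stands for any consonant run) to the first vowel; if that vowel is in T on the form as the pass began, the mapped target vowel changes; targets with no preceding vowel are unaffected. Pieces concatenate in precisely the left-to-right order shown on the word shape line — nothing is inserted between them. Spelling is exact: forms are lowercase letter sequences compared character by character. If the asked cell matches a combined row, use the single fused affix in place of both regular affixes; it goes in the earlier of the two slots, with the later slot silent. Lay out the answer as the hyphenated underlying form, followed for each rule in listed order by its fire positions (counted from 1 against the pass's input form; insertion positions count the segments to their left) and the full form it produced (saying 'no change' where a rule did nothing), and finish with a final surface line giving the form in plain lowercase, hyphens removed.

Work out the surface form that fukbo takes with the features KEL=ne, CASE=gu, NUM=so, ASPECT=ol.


underlying: fukbo-ig-nek-nu-v
1. e -> o, i -> u / B C0 _: fires at position(s) 6: fukbougneknuv
2. d -> t, g -> k / _ #: no change
3. 0 -> i / C _ C: inserts after position(s) 3, 7, 10: fukibouginekinuv
surface: fukibouginekinuv


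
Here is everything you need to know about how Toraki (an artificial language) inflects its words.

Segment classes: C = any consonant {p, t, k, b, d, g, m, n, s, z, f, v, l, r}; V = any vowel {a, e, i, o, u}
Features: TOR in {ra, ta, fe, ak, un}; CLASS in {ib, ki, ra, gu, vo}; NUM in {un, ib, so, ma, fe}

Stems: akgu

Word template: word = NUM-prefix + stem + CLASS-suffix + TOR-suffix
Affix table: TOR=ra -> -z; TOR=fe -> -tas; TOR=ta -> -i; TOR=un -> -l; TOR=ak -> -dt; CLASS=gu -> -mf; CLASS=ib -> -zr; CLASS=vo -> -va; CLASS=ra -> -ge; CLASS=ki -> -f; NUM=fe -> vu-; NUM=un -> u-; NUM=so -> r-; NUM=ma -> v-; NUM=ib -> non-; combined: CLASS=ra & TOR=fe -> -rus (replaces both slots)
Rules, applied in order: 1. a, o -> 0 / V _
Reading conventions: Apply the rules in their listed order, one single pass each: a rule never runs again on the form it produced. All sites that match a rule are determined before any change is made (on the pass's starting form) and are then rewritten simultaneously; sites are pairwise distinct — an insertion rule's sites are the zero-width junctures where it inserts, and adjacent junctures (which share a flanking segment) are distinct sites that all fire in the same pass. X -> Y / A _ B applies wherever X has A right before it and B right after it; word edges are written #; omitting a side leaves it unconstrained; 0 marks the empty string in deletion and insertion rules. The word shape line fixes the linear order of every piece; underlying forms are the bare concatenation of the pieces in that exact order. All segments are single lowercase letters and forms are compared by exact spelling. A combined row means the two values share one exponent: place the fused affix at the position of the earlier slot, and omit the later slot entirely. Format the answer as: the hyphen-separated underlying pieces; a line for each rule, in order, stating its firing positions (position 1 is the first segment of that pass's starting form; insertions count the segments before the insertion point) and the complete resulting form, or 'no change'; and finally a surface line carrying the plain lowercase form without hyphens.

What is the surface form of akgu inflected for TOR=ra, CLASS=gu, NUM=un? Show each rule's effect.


underlying: u-akgu-mf-z
1. a, o -> 0 / V _: fires at position(s) 2: ukgumfz
surface: ukgumfz


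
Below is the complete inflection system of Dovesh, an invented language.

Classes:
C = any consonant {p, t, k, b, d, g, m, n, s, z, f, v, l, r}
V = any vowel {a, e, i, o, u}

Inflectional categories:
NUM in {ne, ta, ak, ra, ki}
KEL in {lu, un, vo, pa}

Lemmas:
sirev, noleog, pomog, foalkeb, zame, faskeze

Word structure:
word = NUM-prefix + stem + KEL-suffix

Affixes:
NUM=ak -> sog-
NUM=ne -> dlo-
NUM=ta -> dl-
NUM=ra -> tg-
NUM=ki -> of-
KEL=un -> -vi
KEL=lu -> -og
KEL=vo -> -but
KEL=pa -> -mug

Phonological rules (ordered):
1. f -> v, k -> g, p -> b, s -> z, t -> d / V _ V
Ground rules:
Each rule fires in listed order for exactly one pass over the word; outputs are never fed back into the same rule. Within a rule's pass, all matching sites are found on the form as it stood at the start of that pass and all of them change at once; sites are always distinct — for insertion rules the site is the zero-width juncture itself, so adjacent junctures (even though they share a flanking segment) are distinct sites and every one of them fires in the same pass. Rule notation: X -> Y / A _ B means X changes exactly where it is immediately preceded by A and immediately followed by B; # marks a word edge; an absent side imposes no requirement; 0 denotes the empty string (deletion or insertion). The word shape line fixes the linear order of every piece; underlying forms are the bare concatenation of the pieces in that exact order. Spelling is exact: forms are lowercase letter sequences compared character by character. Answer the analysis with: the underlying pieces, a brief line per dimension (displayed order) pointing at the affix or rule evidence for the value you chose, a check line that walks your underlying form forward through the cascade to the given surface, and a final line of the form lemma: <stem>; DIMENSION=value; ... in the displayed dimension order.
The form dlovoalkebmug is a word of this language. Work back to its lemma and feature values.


underlying: dlo-foalkeb-mug
NUM=ne - signalled by the affix dlo-
KEL=pa - signalled by the affix -mug
check: dlofoalkebmug -> dlovoalkebmug
lemma: foalkeb; NUM=ne; KEL=pa


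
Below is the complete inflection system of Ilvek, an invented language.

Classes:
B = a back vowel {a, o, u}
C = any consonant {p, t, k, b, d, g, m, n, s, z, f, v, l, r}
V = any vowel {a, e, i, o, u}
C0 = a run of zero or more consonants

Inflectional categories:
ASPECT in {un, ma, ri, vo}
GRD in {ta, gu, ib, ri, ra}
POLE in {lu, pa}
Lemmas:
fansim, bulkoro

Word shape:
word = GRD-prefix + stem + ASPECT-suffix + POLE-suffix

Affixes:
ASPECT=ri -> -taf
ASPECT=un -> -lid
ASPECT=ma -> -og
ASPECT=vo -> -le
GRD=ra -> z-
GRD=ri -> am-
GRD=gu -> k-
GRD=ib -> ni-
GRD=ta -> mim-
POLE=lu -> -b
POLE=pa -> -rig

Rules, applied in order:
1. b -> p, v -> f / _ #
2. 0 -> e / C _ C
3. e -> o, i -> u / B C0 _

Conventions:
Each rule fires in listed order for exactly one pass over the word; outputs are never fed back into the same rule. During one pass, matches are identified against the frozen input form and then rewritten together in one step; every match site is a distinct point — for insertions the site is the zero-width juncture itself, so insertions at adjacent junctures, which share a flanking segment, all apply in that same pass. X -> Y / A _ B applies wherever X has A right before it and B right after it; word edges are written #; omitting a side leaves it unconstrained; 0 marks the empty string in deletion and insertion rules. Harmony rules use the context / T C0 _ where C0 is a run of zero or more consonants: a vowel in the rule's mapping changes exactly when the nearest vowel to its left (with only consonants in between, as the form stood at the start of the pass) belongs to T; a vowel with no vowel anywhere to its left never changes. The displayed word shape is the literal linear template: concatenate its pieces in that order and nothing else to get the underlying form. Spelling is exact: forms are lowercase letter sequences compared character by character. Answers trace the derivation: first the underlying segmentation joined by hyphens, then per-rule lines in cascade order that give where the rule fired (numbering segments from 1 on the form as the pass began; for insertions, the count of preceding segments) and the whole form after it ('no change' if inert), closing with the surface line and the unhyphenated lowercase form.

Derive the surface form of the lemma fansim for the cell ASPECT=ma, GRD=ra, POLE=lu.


underlying: z-fansim-og-b
1. b -> p, v -> f / _ #: fires at position(s) 10: zfansimogp
2. 0 -> e / C _ C: inserts after position(s) 1, 4, 9: zefanesimogep
3. e -> o, i -> u / B C0 _: fires at position(s) 6, 12: zefanosimogop
surface: zefanosimogop


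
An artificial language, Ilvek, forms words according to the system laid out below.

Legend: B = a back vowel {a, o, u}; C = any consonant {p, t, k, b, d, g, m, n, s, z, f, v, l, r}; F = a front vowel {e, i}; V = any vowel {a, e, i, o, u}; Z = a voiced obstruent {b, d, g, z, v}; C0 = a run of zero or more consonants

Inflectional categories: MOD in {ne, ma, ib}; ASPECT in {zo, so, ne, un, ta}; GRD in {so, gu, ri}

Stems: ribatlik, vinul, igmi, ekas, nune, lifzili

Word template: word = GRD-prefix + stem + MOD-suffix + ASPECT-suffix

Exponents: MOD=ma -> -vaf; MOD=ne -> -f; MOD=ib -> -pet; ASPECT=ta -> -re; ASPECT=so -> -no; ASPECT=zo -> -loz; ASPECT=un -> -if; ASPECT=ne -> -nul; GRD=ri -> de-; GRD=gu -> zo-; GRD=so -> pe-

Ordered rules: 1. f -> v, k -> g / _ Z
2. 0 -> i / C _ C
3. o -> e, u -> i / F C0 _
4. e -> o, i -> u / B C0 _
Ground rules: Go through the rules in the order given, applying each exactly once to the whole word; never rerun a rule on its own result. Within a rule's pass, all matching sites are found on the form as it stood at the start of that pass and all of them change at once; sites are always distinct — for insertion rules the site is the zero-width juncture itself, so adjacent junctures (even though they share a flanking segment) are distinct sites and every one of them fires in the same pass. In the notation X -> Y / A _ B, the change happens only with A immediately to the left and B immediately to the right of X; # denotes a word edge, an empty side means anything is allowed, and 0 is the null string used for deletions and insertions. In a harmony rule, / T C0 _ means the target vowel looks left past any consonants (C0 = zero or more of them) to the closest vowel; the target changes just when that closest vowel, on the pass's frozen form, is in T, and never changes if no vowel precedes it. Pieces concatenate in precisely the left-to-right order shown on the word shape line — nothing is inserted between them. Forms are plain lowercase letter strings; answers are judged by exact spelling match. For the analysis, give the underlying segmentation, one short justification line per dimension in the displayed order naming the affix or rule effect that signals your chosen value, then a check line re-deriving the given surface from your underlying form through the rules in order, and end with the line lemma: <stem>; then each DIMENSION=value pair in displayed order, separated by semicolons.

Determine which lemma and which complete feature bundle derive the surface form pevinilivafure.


underlying: pe-vinul-vaf-re
MOD=ma - signalled by the affix -vaf
ASPECT=ta - signalled by the affix -re
GRD=so - signalled by the affix pe-
check: pevinulvafre -> pevinulvafre -> pevinulivafire -> pevinilivafire -> pevinilivafure
lemma: vinul; MOD=ma; ASPECT=ta; GRD=so


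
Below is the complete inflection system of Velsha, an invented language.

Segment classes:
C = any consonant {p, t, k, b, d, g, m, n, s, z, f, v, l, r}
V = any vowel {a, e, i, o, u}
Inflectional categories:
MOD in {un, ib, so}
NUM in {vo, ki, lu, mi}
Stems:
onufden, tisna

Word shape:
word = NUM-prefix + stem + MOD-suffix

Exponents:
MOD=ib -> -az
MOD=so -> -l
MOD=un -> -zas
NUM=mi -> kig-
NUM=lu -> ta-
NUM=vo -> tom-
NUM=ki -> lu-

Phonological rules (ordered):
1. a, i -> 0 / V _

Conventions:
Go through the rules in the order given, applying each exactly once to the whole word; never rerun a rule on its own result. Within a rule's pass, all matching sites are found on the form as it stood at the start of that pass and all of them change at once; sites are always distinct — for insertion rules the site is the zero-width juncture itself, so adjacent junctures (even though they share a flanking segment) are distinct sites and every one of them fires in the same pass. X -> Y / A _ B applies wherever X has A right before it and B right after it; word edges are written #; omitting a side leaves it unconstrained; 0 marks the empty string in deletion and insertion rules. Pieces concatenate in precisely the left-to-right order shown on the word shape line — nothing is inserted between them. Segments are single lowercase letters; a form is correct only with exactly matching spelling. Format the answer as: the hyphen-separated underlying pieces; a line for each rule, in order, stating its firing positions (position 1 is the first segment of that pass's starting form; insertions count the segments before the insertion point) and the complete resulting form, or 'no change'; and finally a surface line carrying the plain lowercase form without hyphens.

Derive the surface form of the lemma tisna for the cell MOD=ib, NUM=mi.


underlying: kig-tisna-az
1. a, i -> 0 / V _: fires at position(s) 9: kigtisnaz
surface: kigtisnaz
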